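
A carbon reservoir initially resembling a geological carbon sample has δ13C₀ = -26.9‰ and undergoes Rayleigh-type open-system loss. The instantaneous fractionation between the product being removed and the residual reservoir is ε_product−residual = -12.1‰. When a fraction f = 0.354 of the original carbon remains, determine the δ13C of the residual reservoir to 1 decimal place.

-14.6‰

Rayleigh residual: δ_res = (δ₀ + 1000)·f^(α−1) − 1000
α = ε/1000 + 1 = 0.98790, so α − 1 = -0.01210
f^(α−1) = 0.354^(-0.01210) = 1.012645
δ_res = (-26.9 + 1000) × 1.012645 − 1000 = 985.404 − 1000 = -14.60‰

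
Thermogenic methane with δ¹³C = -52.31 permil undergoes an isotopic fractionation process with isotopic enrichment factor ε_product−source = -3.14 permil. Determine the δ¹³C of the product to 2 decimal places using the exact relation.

-55.29 permil

Exactly, δ_product = (δ_source + 1000)·(ε/1000 + 1) − 1000.
δ_product = (-52.31 + 1000) × (-3.14/1000 + 1) − 1000
δ_product = -55.286 permil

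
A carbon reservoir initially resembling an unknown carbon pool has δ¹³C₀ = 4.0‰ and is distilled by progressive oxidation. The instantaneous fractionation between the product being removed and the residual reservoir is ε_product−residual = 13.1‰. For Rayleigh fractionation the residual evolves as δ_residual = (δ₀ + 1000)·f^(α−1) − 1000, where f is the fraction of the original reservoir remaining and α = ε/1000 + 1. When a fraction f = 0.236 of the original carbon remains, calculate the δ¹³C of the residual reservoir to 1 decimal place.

-14.8‰

Rayleigh residual: δ_res = (δ₀ + 1000)·f^(α−1) − 1000
α = ε/1000 + 1 = 1.01310, so α − 1 = 0.01310
f^(α−1) = 0.236^(0.01310) = 0.981262
δ_res = (4.0 + 1000) × 0.981262 − 1000 = 985.187 − 1000 = -14.81‰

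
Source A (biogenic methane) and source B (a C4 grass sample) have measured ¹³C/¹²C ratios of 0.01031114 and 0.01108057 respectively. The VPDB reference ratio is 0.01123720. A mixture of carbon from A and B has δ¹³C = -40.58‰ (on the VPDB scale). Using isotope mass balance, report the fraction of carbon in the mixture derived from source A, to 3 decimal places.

δ_A = (0.01031114/0.01123720 − 1)×1000 = (0.917590 − 1)×1000 = -82.410‰
δ_B = (0.01108057/0.01123720 − 1)×1000 = (0.986061 − 1)×1000 = -13.939‰
f_A = (δ_mix − δ_B)/(δ_A − δ_B) = (-40.58 − (-13.939))/(-82.410 − (-13.939))
f_A = -26.641 / -68.472 = 0.3891

0.389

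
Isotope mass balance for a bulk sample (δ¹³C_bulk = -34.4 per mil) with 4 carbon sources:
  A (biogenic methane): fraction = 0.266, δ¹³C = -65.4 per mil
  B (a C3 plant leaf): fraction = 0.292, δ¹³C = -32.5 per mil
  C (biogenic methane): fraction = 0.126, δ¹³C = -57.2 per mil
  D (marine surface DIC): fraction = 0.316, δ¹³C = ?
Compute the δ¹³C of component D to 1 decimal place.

-1.0 per mil

Isotope mass balance: δ_bulk = Σ fᵢ·δᵢ.
-34.4 = 0.266×(-65.4) + 0.292×(-32.5) + 0.126×(-57.2) + 0.316×δ_D
0.316·δ_D = -34.4 − (-34.094) = -0.306
δ_D = -0.306 / 0.316 = -0.97 per mil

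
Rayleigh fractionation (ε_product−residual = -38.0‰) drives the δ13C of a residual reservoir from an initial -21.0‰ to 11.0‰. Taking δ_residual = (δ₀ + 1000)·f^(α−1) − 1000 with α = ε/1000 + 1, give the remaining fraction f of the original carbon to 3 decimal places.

α − 1 = ε/1000 = -0.0380
(δ_res + 1000)/(δ₀ + 1000) = (11.0 + 1000)/(-21.0 + 1000) = 1011.0/979.0 = 1.032686
f = 1.032686^(1/-0.0380) = exp(ln(1.032686)/-0.0380) = exp(0.03216/-0.0380)
f = exp(-0.8464) = 0.4290

0.429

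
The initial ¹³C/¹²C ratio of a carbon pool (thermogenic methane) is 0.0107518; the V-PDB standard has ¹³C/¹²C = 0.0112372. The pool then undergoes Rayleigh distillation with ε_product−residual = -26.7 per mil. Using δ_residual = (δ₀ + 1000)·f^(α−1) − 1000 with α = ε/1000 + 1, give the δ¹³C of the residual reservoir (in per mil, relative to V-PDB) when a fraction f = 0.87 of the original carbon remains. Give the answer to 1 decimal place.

-39.6 per mil

δ₀ = (0.0107518/0.0112372 − 1)×1000 = (0.956804 − 1)×1000 = -43.196 per mil
α − 1 = ε/1000 = -0.0267
f^(α−1) = 0.87^(-0.0267) = 1.003725
δ_res = (-43.196 + 1000) × 1.003725 − 1000 = 960.368 − 1000 = -39.63 per mil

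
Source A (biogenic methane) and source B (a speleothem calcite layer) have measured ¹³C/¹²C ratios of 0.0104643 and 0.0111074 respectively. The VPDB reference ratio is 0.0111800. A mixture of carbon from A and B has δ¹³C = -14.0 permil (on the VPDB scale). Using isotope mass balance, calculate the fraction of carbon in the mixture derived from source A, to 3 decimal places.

δ_A = (0.0104643/0.0111800 − 1)×1000 = (0.935984 − 1)×1000 = -64.016 permil
δ_B = (0.0111074/0.0111800 − 1)×1000 = (0.993506 − 1)×1000 = -6.494 permil
f_A = (δ_mix − δ_B)/(δ_A − δ_B) = (-14.0 − (-6.494))/(-64.016 − (-6.494))
f_A = -7.506 / -57.522 = 0.1305

0.130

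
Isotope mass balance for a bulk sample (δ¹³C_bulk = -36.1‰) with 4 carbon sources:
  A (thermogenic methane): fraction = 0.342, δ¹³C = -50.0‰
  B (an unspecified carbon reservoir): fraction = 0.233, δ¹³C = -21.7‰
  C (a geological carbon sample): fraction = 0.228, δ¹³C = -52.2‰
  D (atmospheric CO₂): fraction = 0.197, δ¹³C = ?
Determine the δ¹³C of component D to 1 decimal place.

Isotope mass balance: δ_bulk = Σ fᵢ·δᵢ.
-36.1 = 0.342×(-50.0) + 0.233×(-21.7) + 0.228×(-52.2) + 0.197×δ_D
0.197·δ_D = -36.1 − (-34.058) = -2.042
δ_D = -2.042 / 0.197 = -10.37‰

-10.4‰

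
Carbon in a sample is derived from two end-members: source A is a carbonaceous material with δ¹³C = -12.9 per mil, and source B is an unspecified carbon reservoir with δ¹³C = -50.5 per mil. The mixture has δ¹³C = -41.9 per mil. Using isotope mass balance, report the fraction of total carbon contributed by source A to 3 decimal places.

δ_mix = f_A·δ_A + (1 − f_A)·δ_B  ⇒  f_A = (δ_mix − δ_B)/(δ_A − δ_B)
f_A = (-41.9 − (-50.5)) / (-12.9 − (-50.5))
f_A = 8.6 / 37.6 = 0.2287

0.229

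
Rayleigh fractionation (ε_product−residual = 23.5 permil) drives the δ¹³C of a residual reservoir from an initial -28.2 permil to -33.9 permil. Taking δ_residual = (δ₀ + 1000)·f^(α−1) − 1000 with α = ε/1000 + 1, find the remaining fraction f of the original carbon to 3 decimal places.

0.779

α − 1 = ε/1000 = 0.0235
(δ_res + 1000)/(δ₀ + 1000) = (-33.9 + 1000)/(-28.2 + 1000) = 966.1/971.8 = 0.994135
f = 0.994135^(1/0.0235) = exp(ln(0.994135)/0.0235) = exp(-0.00588/0.0235)
f = exp(-0.2503) = 0.7785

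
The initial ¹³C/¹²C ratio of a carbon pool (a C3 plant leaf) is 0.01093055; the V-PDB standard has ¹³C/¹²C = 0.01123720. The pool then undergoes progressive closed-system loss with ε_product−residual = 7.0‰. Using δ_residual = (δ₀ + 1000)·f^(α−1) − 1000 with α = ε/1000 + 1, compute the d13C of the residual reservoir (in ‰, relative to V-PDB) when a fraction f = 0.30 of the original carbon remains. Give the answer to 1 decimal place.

δ₀ = (0.01093055/0.01123720 − 1)×1000 = (0.972711 − 1)×1000 = -27.289‰
α − 1 = ε/1000 = 0.0070
f^(α−1) = 0.30^(0.0070) = 0.991608
δ_res = (-27.289 + 1000) × 0.991608 − 1000 = 964.548 − 1000 = -35.45‰

-35.5‰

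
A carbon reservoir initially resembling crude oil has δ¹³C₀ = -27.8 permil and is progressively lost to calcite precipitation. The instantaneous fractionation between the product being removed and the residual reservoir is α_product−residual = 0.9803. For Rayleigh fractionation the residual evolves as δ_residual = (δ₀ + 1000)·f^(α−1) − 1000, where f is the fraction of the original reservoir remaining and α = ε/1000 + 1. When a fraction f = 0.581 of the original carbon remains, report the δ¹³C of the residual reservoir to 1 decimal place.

-17.3 permil

Rayleigh residual: δ_res = (δ₀ + 1000)·f^(α−1) − 1000
α − 1 = -0.01970
f^(α−1) = 0.581^(-0.01970) = 1.010755
δ_res = (-27.8 + 1000) × 1.010755 − 1000 = 982.656 − 1000 = -17.34 permil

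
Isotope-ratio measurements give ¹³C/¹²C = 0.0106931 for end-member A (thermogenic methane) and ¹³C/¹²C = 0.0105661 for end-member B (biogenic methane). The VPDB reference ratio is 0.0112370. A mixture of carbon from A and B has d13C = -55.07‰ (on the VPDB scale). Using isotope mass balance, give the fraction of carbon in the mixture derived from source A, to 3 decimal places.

0.410

δ_A = (0.0106931/0.0112370 − 1)×1000 = (0.951597 − 1)×1000 = -48.403‰
δ_B = (0.0105661/0.0112370 − 1)×1000 = (0.940295 − 1)×1000 = -59.705‰
f_A = (δ_mix − δ_B)/(δ_A − δ_B) = (-55.07 − (-59.705))/(-48.403 − (-59.705))
f_A = 4.635 / 11.302 = 0.4101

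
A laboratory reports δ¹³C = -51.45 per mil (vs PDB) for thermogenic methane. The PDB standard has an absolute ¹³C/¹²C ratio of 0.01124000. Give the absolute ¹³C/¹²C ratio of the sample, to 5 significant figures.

0.010662

R_sample = R_standard × (δ¹³C/1000 + 1)
R_sample = 0.01124000 × (-51.45/1000 + 1) = 0.01124000 × 0.948550
R_sample = 0.0106617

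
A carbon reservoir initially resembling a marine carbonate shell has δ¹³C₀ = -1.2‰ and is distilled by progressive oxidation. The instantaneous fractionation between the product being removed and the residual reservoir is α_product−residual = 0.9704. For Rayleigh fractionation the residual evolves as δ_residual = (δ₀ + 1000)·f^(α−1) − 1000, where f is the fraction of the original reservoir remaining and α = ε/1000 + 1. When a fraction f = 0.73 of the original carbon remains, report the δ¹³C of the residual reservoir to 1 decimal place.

8.1‰

Rayleigh residual: δ_res = (δ₀ + 1000)·f^(α−1) − 1000
α − 1 = -0.02960
f^(α−1) = 0.73^(-0.02960) = 1.009359
δ_res = (-1.2 + 1000) × 1.009359 − 1000 = 1008.148 − 1000 = 8.15‰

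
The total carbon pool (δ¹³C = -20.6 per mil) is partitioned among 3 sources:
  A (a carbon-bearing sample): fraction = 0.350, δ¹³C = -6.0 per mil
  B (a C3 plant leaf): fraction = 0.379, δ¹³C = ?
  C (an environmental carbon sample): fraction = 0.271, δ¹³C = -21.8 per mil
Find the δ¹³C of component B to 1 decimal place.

Isotope mass balance: δ_bulk = Σ fᵢ·δᵢ.
-20.6 = 0.350×(-6.0) + 0.379×δ_B + 0.271×(-21.8)
0.379·δ_B = -20.6 − (-8.008) = -12.592
δ_B = -12.592 / 0.379 = -33.22 per mil

-33.2 per mil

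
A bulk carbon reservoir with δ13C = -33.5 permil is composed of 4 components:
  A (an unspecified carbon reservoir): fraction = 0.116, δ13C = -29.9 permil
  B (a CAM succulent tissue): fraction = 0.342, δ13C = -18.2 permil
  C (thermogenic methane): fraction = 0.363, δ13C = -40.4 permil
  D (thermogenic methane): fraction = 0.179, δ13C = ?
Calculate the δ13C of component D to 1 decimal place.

-51.1 permil

Isotope mass balance: δ_bulk = Σ fᵢ·δᵢ.
-33.5 = 0.116×(-29.9) + 0.342×(-18.2) + 0.363×(-40.4) + 0.179×δ_D
0.179·δ_D = -33.5 − (-24.358) = -9.142
δ_D = -9.142 / 0.179 = -51.07 permil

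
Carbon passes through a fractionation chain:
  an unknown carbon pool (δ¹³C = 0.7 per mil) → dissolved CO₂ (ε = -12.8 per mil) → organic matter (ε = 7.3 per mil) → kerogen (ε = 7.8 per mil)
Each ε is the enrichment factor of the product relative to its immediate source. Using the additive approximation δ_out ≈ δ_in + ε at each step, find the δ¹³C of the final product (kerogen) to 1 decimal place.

step 1: δ ≈ 0.7 + (-12.8) = -12.1 per mil
step 2: δ ≈ -12.1 + (7.3) = -4.8 per mil
step 3: δ ≈ -4.8 + (7.8) = 3.0 per mil

3.0 per mil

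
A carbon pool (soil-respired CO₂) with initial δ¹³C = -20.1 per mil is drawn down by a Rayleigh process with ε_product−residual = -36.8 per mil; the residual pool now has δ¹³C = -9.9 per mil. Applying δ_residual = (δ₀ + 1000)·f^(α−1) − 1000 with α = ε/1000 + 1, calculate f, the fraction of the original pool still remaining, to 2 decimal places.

0.75

α − 1 = ε/1000 = -0.0368
(δ_res + 1000)/(δ₀ + 1000) = (-9.9 + 1000)/(-20.1 + 1000) = 990.1/979.9 = 1.010409
f = 1.010409^(1/-0.0368) = exp(ln(1.010409)/-0.0368) = exp(0.01036/-0.0368)
f = exp(-0.2814) = 0.7547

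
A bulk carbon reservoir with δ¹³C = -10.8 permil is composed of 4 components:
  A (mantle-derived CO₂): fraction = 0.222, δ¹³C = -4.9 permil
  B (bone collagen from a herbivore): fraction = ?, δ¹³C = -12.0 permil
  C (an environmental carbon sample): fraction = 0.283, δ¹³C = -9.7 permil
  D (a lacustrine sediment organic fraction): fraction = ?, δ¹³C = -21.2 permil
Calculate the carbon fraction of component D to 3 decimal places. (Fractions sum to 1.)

0.112

Let f_D and f_B be the unknown fractions; fractions sum to 1 so f_D + f_B = 0.495.
Mass balance: Σ fᵢ·δᵢ = δ_bulk ⇒ f_D·(-21.2) + f_B·(-12.0) = -10.8 − (-3.833) = -6.967
Substitute f_B = 0.495 − f_D:
f_D·(-21.2 − -12.0) = -6.967 − 0.495×(-12.0) = -1.027
f_D = -1.027 / -9.2 = 0.1116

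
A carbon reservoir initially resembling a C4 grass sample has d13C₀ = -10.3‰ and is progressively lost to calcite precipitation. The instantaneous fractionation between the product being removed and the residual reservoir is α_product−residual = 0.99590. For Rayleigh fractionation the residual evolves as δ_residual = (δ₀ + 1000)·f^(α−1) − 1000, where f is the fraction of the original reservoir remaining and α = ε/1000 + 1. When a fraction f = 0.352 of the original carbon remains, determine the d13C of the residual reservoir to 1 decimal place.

-6.1‰

Rayleigh residual: δ_res = (δ₀ + 1000)·f^(α−1) − 1000
α − 1 = -0.00410
f^(α−1) = 0.352^(-0.00410) = 1.004290
δ_res = (-10.3 + 1000) × 1.004290 − 1000 = 993.946 − 1000 = -6.05‰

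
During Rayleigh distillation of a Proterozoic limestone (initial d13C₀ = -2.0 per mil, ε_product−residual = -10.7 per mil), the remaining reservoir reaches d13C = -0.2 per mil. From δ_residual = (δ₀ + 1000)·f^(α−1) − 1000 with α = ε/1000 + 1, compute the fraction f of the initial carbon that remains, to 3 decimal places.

0.845

α − 1 = ε/1000 = -0.0107
(δ_res + 1000)/(δ₀ + 1000) = (-0.2 + 1000)/(-2.0 + 1000) = 999.8/998.0 = 1.001804
f = 1.001804^(1/-0.0107) = exp(ln(1.001804)/-0.0107) = exp(0.00180/-0.0107)
f = exp(-0.1684) = 0.8450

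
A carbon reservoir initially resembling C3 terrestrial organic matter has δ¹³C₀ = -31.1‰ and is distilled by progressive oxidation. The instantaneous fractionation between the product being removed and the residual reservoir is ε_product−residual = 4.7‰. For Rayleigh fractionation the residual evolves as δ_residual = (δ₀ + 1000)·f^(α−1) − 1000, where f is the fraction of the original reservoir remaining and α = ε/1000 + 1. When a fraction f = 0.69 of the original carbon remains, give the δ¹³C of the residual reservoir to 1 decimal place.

-32.8‰

Rayleigh residual: δ_res = (δ₀ + 1000)·f^(α−1) − 1000
α = ε/1000 + 1 = 1.00470, so α − 1 = 0.00470
f^(α−1) = 0.69^(0.00470) = 0.998258
δ_res = (-31.1 + 1000) × 0.998258 − 1000 = 967.212 − 1000 = -32.79‰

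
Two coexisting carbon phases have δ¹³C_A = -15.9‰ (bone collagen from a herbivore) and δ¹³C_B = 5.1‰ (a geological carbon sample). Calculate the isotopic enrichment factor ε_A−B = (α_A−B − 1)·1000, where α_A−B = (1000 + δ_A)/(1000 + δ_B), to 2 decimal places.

α_A−B = (1000 + -15.9) / (1000 + 5.1) = 984.1 / 1005.1 = 0.979107
ε_A−B = (0.979107 − 1) × 1000 = -20.893‰
(The approximation ε ≈ δ_A − δ_B would give -21.0‰.)

-20.89‰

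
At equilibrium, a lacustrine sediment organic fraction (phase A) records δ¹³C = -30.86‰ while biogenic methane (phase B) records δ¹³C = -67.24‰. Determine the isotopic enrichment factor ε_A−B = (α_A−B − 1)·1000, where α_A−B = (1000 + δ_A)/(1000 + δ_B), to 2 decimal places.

α_A−B = (1000 + -30.86) / (1000 + -67.24) = 969.14 / 932.76 = 1.039003
ε_A−B = (1.039003 − 1) × 1000 = 39.003‰
(The approximation ε ≈ δ_A − δ_B would give 36.38‰.)

39.00‰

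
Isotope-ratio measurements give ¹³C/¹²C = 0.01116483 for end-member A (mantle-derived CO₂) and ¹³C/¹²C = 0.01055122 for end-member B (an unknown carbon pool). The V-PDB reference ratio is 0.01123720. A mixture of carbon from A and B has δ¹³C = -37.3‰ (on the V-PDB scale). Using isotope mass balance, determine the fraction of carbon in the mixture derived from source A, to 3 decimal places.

0.435

δ_A = (0.01116483/0.01123720 − 1)×1000 = (0.993560 − 1)×1000 = -6.440‰
δ_B = (0.01055122/0.01123720 − 1)×1000 = (0.938955 − 1)×1000 = -61.045‰
f_A = (δ_mix − δ_B)/(δ_A − δ_B) = (-37.3 − (-61.045))/(-6.440 − (-61.045))
f_A = 23.745 / 54.605 = 0.4349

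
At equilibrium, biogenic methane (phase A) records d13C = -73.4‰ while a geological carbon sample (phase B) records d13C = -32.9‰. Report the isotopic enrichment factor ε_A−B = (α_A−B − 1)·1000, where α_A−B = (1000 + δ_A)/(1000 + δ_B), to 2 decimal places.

α_A−B = (1000 + -73.4) / (1000 + -32.9) = 926.6 / 967.1 = 0.958122
ε_A−B = (0.958122 − 1) × 1000 = -41.878‰
(The approximation ε ≈ δ_A − δ_B would give -40.5‰.)

-41.88‰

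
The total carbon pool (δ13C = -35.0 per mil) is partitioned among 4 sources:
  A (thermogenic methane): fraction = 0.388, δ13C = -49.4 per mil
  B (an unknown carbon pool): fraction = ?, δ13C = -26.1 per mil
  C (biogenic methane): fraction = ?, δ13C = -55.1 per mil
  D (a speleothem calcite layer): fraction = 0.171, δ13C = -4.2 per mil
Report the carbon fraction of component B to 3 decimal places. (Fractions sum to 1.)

0.317

Let f_B and f_C be the unknown fractions; fractions sum to 1 so f_B + f_C = 0.441.
Mass balance: Σ fᵢ·δᵢ = δ_bulk ⇒ f_B·(-26.1) + f_C·(-55.1) = -35.0 − (-19.885) = -15.115
Substitute f_C = 0.441 − f_B:
f_B·(-26.1 − -55.1) = -15.115 − 0.441×(-55.1) = 9.184
f_B = 9.184 / 29.0 = 0.3167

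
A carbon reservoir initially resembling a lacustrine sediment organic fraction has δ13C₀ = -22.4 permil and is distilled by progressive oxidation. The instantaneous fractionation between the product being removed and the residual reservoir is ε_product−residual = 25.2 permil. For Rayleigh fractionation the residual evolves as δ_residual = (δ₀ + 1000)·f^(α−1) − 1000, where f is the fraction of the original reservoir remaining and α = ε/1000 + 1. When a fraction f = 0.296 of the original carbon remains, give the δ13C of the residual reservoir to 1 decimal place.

Rayleigh residual: δ_res = (δ₀ + 1000)·f^(α−1) − 1000
α = ε/1000 + 1 = 1.02520, so α − 1 = 0.02520
f^(α−1) = 0.296^(0.02520) = 0.969787
δ_res = (-22.4 + 1000) × 0.969787 − 1000 = 948.064 − 1000 = -51.94 permil

-51.9 permil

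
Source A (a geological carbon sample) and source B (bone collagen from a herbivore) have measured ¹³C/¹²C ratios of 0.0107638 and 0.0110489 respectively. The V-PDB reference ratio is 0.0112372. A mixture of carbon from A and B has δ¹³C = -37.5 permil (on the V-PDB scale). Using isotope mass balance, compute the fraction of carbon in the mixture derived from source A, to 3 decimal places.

δ_A = (0.0107638/0.0112372 − 1)×1000 = (0.957872 − 1)×1000 = -42.128 permil
δ_B = (0.0110489/0.0112372 − 1)×1000 = (0.983243 − 1)×1000 = -16.757 permil
f_A = (δ_mix − δ_B)/(δ_A − δ_B) = (-37.5 − (-16.757))/(-42.128 − (-16.757))
f_A = -20.743 / -25.371 = 0.8176

0.818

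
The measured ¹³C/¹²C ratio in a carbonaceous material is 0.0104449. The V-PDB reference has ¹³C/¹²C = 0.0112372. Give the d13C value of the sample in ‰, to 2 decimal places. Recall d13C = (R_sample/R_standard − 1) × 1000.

-70.51‰

d13C = (R_sample / R_standard − 1) × 1000
R_sample / R_standard = 0.0104449 / 0.0112372 = 0.929493
d13C = (0.929493 − 1) × 1000 = -70.507‰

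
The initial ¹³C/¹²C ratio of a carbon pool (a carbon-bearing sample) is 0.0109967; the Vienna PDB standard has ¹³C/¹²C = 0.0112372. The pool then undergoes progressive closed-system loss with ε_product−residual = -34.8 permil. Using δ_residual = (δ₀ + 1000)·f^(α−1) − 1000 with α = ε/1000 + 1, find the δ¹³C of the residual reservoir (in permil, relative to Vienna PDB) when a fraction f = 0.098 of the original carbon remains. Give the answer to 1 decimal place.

61.0 permil

δ₀ = (0.0109967/0.0112372 − 1)×1000 = (0.978598 − 1)×1000 = -21.402 permil
α − 1 = ε/1000 = -0.0348
f^(α−1) = 0.098^(-0.0348) = 1.084190
δ_res = (-21.402 + 1000) × 1.084190 − 1000 = 1060.986 − 1000 = 60.99 permil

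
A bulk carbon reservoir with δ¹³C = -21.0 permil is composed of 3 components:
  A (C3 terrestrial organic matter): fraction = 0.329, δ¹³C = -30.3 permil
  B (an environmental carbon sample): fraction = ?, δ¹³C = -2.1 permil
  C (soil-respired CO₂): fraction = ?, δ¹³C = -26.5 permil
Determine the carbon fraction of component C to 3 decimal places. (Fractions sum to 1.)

Let f_C and f_B be the unknown fractions; fractions sum to 1 so f_C + f_B = 0.671.
Mass balance: Σ fᵢ·δᵢ = δ_bulk ⇒ f_C·(-26.5) + f_B·(-2.1) = -21.0 − (-9.969) = -11.031
Substitute f_B = 0.671 − f_C:
f_C·(-26.5 − -2.1) = -11.031 − 0.671×(-2.1) = -9.622
f_C = -9.622 / -24.4 = 0.3944

0.394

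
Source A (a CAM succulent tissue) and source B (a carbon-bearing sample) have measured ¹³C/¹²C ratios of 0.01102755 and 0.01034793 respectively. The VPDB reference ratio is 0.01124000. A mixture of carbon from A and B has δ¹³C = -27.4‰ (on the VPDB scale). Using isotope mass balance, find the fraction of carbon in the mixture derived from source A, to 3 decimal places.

0.859

δ_A = (0.01102755/0.01124000 − 1)×1000 = (0.981099 − 1)×1000 = -18.901‰
δ_B = (0.01034793/0.01124000 − 1)×1000 = (0.920634 − 1)×1000 = -79.366‰
f_A = (δ_mix − δ_B)/(δ_A − δ_B) = (-27.4 − (-79.366))/(-18.901 − (-79.366))
f_A = 51.966 / 60.464 = 0.8594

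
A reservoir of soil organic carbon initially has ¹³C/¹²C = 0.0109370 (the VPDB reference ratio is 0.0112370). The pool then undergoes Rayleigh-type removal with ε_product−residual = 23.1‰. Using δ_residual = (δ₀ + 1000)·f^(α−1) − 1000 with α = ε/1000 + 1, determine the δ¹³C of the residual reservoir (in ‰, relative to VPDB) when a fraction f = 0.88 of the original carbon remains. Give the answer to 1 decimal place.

δ₀ = (0.0109370/0.0112370 − 1)×1000 = (0.973302 − 1)×1000 = -26.698‰
α − 1 = ε/1000 = 0.0231
f^(α−1) = 0.88^(0.0231) = 0.997051
δ_res = (-26.698 + 1000) × 0.997051 − 1000 = 970.433 − 1000 = -29.57‰

-29.6‰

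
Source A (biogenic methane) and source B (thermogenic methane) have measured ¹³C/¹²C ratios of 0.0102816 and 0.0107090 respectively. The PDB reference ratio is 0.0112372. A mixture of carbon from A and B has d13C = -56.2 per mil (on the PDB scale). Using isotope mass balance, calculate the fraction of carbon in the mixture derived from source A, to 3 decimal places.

δ_A = (0.0102816/0.0112372 − 1)×1000 = (0.914961 − 1)×1000 = -85.039 per mil
δ_B = (0.0107090/0.0112372 − 1)×1000 = (0.952995 − 1)×1000 = -47.005 per mil
f_A = (δ_mix − δ_B)/(δ_A − δ_B) = (-56.2 − (-47.005))/(-85.039 − (-47.005))
f_A = -9.195 / -38.034 = 0.2418

0.242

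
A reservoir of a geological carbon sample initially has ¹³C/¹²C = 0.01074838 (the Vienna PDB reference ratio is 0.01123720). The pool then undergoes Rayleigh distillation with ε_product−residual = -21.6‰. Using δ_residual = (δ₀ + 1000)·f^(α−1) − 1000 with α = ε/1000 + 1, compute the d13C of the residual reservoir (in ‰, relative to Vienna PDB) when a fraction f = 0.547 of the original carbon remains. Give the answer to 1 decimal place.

-31.0‰

δ₀ = (0.01074838/0.01123720 − 1)×1000 = (0.956500 − 1)×1000 = -43.500‰
α − 1 = ε/1000 = -0.0216
f^(α−1) = 0.547^(-0.0216) = 1.013117
δ_res = (-43.500 + 1000) × 1.013117 − 1000 = 969.046 − 1000 = -30.95‰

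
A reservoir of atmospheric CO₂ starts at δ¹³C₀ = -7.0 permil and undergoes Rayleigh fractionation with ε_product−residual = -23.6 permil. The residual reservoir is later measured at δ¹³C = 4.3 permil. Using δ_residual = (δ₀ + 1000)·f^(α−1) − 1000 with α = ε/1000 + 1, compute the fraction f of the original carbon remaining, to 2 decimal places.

0.62

α − 1 = ε/1000 = -0.0236
(δ_res + 1000)/(δ₀ + 1000) = (4.3 + 1000)/(-7.0 + 1000) = 1004.3/993.0 = 1.011380
f = 1.011380^(1/-0.0236) = exp(ln(1.011380)/-0.0236) = exp(0.01132/-0.0236)
f = exp(-0.4795) = 0.6191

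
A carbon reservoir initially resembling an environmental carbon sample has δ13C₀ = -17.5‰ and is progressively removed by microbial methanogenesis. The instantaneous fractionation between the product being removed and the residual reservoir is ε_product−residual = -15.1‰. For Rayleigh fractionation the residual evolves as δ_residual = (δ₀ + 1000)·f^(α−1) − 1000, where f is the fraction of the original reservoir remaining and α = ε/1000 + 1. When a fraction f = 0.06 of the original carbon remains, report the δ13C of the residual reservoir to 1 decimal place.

Rayleigh residual: δ_res = (δ₀ + 1000)·f^(α−1) − 1000
α = ε/1000 + 1 = 0.98490, so α − 1 = -0.01510
f^(α−1) = 0.06^(-0.01510) = 1.043398
δ_res = (-17.5 + 1000) × 1.043398 − 1000 = 1025.138 − 1000 = 25.14‰

25.1‰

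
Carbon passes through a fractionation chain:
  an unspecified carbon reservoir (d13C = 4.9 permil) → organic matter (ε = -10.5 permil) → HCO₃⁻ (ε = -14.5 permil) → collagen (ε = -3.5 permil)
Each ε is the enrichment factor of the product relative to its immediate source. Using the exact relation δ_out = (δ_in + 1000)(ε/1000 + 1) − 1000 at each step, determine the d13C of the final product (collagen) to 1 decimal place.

-23.5 permil

step 1: δ = (4.90 + 1000)·(-10.5/1000 + 1) − 1000 = -5.65 permil
step 2: δ = (-5.65 + 1000)·(-14.5/1000 + 1) − 1000 = -20.07 permil
step 3: δ = (-20.07 + 1000)·(-3.5/1000 + 1) − 1000 = -23.50 permil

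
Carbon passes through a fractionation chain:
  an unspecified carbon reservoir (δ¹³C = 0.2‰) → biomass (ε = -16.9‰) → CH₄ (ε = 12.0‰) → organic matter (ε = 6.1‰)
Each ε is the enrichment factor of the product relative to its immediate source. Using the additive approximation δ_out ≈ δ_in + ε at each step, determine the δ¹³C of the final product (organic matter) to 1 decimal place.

step 1: δ ≈ 0.2 + (-16.9) = -16.7‰
step 2: δ ≈ -16.7 + (12.0) = -4.7‰
step 3: δ ≈ -4.7 + (6.1) = 1.4‰

1.4‰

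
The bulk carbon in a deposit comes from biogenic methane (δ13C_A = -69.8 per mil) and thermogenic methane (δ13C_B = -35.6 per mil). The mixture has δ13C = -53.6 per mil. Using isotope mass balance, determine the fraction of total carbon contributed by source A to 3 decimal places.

0.526

δ_mix = f_A·δ_A + (1 − f_A)·δ_B  ⇒  f_A = (δ_mix − δ_B)/(δ_A − δ_B)
f_A = (-53.6 − (-35.6)) / (-69.8 − (-35.6))
f_A = -18.0 / -34.2 = 0.5263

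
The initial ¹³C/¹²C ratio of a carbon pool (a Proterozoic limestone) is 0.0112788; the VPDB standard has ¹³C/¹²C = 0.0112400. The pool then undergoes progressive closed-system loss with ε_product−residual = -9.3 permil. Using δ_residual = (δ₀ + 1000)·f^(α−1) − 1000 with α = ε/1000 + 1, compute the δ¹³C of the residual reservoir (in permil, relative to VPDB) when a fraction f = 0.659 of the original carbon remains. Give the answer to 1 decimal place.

δ₀ = (0.0112788/0.0112400 − 1)×1000 = (1.003452 − 1)×1000 = 3.452 permil
α − 1 = ε/1000 = -0.0093
f^(α−1) = 0.659^(-0.0093) = 1.003886
δ_res = (3.452 + 1000) × 1.003886 − 1000 = 1007.351 − 1000 = 7.35 permil

7.4 permil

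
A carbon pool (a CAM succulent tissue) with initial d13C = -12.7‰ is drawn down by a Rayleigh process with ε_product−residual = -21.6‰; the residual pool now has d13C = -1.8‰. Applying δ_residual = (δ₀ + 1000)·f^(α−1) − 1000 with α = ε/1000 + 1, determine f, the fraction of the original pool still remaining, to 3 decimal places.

α − 1 = ε/1000 = -0.0216
(δ_res + 1000)/(δ₀ + 1000) = (-1.8 + 1000)/(-12.7 + 1000) = 998.2/987.3 = 1.011040
f = 1.011040^(1/-0.0216) = exp(ln(1.011040)/-0.0216) = exp(0.01098/-0.0216)
f = exp(-0.5083) = 0.6015

0.602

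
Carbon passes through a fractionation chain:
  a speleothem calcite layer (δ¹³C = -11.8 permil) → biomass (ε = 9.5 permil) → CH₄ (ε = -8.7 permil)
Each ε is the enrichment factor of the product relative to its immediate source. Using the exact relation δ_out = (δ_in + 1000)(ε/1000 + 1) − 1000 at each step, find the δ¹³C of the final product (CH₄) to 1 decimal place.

-11.1 permil

step 1: δ = (-11.80 + 1000)·(9.5/1000 + 1) − 1000 = -2.41 permil
step 2: δ = (-2.41 + 1000)·(-8.7/1000 + 1) − 1000 = -11.09 permil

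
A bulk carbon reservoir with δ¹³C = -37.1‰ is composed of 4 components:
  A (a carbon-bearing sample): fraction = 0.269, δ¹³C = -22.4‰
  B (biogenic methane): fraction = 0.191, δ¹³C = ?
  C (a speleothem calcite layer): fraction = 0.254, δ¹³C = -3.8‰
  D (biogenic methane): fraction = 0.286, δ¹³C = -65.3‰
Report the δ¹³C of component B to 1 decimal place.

-59.9‰

Isotope mass balance: δ_bulk = Σ fᵢ·δᵢ.
-37.1 = 0.269×(-22.4) + 0.191×δ_B + 0.254×(-3.8) + 0.286×(-65.3)
0.191·δ_B = -37.1 − (-25.667) = -11.433
δ_B = -11.433 / 0.191 = -59.86‰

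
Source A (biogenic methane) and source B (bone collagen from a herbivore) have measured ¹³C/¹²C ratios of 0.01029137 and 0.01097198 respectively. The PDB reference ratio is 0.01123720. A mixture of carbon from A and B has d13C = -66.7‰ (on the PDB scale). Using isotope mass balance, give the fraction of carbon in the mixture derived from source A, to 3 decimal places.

δ_A = (0.01029137/0.01123720 − 1)×1000 = (0.915830 − 1)×1000 = -84.170‰
δ_B = (0.01097198/0.01123720 − 1)×1000 = (0.976398 − 1)×1000 = -23.602‰
f_A = (δ_mix − δ_B)/(δ_A − δ_B) = (-66.7 − (-23.602))/(-84.170 − (-23.602))
f_A = -43.098 / -60.568 = 0.7116

0.712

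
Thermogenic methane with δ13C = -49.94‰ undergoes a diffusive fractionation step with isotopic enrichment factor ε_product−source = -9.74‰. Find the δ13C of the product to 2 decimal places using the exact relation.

-59.19‰

Exactly, δ_product = (δ_source + 1000)·(ε/1000 + 1) − 1000.
δ_product = (-49.94 + 1000) × (-9.74/1000 + 1) − 1000
δ_product = -59.194‰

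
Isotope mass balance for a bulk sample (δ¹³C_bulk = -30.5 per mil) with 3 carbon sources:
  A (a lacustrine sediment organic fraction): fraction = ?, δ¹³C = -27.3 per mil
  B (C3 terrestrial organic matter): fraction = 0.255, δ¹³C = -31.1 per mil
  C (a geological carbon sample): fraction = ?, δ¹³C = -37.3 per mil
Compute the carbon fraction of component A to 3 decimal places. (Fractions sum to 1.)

0.522

Let f_A and f_C be the unknown fractions; fractions sum to 1 so f_A + f_C = 0.745.
Mass balance: Σ fᵢ·δᵢ = δ_bulk ⇒ f_A·(-27.3) + f_C·(-37.3) = -30.5 − (-7.931) = -22.569
Substitute f_C = 0.745 − f_A:
f_A·(-27.3 − -37.3) = -22.569 − 0.745×(-37.3) = 5.219
f_A = 5.219 / 10.0 = 0.5219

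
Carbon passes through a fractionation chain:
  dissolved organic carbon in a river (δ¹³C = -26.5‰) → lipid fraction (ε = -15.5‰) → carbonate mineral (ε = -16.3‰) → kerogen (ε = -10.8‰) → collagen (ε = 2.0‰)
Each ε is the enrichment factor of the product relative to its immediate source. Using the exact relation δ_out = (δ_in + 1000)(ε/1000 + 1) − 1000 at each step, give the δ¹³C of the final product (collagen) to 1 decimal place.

step 1: δ = (-26.50 + 1000)·(-15.5/1000 + 1) − 1000 = -41.59‰
step 2: δ = (-41.59 + 1000)·(-16.3/1000 + 1) − 1000 = -57.21‰
step 3: δ = (-57.21 + 1000)·(-10.8/1000 + 1) − 1000 = -67.39‰
step 4: δ = (-67.39 + 1000)·(2.0/1000 + 1) − 1000 = -65.53‰

-65.5‰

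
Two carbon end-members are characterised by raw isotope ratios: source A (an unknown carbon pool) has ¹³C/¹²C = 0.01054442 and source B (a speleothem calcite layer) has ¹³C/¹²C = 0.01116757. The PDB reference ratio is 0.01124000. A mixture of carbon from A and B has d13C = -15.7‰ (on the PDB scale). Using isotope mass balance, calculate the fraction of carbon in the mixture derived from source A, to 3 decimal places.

δ_A = (0.01054442/0.01124000 − 1)×1000 = (0.938116 − 1)×1000 = -61.884‰
δ_B = (0.01116757/0.01124000 − 1)×1000 = (0.993556 − 1)×1000 = -6.444‰
f_A = (δ_mix − δ_B)/(δ_A − δ_B) = (-15.7 − (-6.444))/(-61.884 − (-6.444))
f_A = -9.256 / -55.440 = 0.1670

0.167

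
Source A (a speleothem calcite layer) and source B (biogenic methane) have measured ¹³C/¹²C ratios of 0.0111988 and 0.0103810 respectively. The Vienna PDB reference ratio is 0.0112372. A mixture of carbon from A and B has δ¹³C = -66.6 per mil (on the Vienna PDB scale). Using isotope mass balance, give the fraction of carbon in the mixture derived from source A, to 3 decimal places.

δ_A = (0.0111988/0.0112372 − 1)×1000 = (0.996583 − 1)×1000 = -3.417 per mil
δ_B = (0.0103810/0.0112372 − 1)×1000 = (0.923807 − 1)×1000 = -76.193 per mil
f_A = (δ_mix − δ_B)/(δ_A − δ_B) = (-66.6 − (-76.193))/(-3.417 − (-76.193))
f_A = 9.593 / 72.776 = 0.1318

0.132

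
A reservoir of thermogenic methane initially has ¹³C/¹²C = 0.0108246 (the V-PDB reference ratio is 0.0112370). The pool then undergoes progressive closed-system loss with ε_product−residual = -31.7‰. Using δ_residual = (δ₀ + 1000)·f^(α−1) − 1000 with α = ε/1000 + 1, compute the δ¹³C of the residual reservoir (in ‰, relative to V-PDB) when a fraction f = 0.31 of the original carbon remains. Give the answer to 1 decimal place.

-0.3‰

δ₀ = (0.0108246/0.0112370 − 1)×1000 = (0.963300 − 1)×1000 = -36.700‰
α − 1 = ε/1000 = -0.0317
f^(α−1) = 0.31^(-0.0317) = 1.037824
δ_res = (-36.700 + 1000) × 1.037824 − 1000 = 999.736 − 1000 = -0.26‰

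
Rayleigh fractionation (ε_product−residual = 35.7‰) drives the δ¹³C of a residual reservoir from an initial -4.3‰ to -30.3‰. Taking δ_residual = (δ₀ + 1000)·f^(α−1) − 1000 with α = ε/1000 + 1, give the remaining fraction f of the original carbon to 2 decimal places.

α − 1 = ε/1000 = 0.0357
(δ_res + 1000)/(δ₀ + 1000) = (-30.3 + 1000)/(-4.3 + 1000) = 969.7/995.7 = 0.973888
f = 0.973888^(1/0.0357) = exp(ln(0.973888)/0.0357) = exp(-0.02646/0.0357)
f = exp(-0.7412) = 0.4766

0.48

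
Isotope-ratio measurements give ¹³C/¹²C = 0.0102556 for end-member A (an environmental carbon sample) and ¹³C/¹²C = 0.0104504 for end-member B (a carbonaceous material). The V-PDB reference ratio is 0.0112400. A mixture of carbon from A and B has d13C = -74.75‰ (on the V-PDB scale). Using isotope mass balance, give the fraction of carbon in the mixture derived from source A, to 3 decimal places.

0.260

δ_A = (0.0102556/0.0112400 − 1)×1000 = (0.912420 − 1)×1000 = -87.580‰
δ_B = (0.0104504/0.0112400 − 1)×1000 = (0.929751 − 1)×1000 = -70.249‰
f_A = (δ_mix − δ_B)/(δ_A − δ_B) = (-74.75 − (-70.249))/(-87.580 − (-70.249))
f_A = -4.501 / -17.331 = 0.2597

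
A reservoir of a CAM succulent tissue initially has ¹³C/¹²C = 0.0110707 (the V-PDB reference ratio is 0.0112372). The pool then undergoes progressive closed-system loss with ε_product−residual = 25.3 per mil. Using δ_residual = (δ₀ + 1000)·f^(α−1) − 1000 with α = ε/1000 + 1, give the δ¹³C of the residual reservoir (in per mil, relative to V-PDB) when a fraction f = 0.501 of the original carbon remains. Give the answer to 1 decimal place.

δ₀ = (0.0110707/0.0112372 − 1)×1000 = (0.985183 − 1)×1000 = -14.817 per mil
α − 1 = ε/1000 = 0.0253
f^(α−1) = 0.501^(0.0253) = 0.982666
δ_res = (-14.817 + 1000) × 0.982666 − 1000 = 968.106 − 1000 = -31.89 per mil

-31.9 per mil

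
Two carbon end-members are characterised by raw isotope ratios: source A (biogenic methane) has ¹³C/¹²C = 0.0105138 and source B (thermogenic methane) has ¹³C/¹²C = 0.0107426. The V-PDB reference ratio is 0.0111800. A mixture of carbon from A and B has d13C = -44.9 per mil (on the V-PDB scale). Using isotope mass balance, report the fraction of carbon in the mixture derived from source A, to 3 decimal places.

0.282

δ_A = (0.0105138/0.0111800 − 1)×1000 = (0.940411 − 1)×1000 = -59.589 per mil
δ_B = (0.0107426/0.0111800 − 1)×1000 = (0.960877 − 1)×1000 = -39.123 per mil
f_A = (δ_mix − δ_B)/(δ_A − δ_B) = (-44.9 − (-39.123))/(-59.589 − (-39.123))
f_A = -5.777 / -20.465 = 0.2823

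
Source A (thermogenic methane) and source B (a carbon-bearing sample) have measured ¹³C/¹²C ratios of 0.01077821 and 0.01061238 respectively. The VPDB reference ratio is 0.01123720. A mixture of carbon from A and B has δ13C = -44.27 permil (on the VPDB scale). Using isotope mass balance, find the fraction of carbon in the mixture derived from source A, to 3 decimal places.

δ_A = (0.01077821/0.01123720 − 1)×1000 = (0.959154 − 1)×1000 = -40.846 permil
δ_B = (0.01061238/0.01123720 − 1)×1000 = (0.944397 − 1)×1000 = -55.603 permil
f_A = (δ_mix − δ_B)/(δ_A − δ_B) = (-44.27 − (-55.603))/(-40.846 − (-55.603))
f_A = 11.333 / 14.757 = 0.7680

0.768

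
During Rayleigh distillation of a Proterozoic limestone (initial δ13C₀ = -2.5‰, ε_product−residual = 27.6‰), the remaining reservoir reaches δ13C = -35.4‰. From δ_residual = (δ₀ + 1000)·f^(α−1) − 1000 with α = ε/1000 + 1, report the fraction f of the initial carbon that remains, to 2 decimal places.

0.30

α − 1 = ε/1000 = 0.0276
(δ_res + 1000)/(δ₀ + 1000) = (-35.4 + 1000)/(-2.5 + 1000) = 964.6/997.5 = 0.967018
f = 0.967018^(1/0.0276) = exp(ln(0.967018)/0.0276) = exp(-0.03354/0.0276)
f = exp(-1.2152) = 0.2967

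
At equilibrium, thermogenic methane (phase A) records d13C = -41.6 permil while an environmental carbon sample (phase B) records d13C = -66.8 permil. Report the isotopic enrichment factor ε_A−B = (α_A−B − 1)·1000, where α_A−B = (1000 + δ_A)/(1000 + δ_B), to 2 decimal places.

α_A−B = (1000 + -41.6) / (1000 + -66.8) = 958.4 / 933.2 = 1.027004
ε_A−B = (1.027004 − 1) × 1000 = 27.004 permil
(The approximation ε ≈ δ_A − δ_B would give 25.2 permil.)

27.00 permil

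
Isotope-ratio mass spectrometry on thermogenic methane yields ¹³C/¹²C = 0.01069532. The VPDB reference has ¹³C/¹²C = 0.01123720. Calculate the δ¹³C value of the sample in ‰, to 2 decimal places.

-48.22‰

δ¹³C = (R_sample / R_standard − 1) × 1000
R_sample / R_standard = 0.01069532 / 0.01123720 = 0.951778
δ¹³C = (0.951778 − 1) × 1000 = -48.222‰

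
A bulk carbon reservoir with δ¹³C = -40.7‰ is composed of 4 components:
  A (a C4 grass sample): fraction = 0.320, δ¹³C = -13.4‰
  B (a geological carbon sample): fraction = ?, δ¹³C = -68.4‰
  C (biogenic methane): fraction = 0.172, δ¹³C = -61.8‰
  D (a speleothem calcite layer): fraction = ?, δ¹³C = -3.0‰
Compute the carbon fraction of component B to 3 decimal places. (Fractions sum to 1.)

Let f_B and f_D be the unknown fractions; fractions sum to 1 so f_B + f_D = 0.508.
Mass balance: Σ fᵢ·δᵢ = δ_bulk ⇒ f_B·(-68.4) + f_D·(-3.0) = -40.7 − (-14.918) = -25.782
Substitute f_D = 0.508 − f_B:
f_B·(-68.4 − -3.0) = -25.782 − 0.508×(-3.0) = -24.258
f_B = -24.258 / -65.4 = 0.3709

0.371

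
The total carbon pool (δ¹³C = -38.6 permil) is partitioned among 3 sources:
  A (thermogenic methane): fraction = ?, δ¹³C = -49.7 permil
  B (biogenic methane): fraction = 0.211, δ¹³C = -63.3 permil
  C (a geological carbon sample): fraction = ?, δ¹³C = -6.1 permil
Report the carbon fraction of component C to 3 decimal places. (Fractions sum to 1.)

0.320

Let f_C and f_A be the unknown fractions; fractions sum to 1 so f_C + f_A = 0.789.
Mass balance: Σ fᵢ·δᵢ = δ_bulk ⇒ f_C·(-6.1) + f_A·(-49.7) = -38.6 − (-13.356) = -25.244
Substitute f_A = 0.789 − f_C:
f_C·(-6.1 − -49.7) = -25.244 − 0.789×(-49.7) = 13.970
f_C = 13.970 / 43.6 = 0.3204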